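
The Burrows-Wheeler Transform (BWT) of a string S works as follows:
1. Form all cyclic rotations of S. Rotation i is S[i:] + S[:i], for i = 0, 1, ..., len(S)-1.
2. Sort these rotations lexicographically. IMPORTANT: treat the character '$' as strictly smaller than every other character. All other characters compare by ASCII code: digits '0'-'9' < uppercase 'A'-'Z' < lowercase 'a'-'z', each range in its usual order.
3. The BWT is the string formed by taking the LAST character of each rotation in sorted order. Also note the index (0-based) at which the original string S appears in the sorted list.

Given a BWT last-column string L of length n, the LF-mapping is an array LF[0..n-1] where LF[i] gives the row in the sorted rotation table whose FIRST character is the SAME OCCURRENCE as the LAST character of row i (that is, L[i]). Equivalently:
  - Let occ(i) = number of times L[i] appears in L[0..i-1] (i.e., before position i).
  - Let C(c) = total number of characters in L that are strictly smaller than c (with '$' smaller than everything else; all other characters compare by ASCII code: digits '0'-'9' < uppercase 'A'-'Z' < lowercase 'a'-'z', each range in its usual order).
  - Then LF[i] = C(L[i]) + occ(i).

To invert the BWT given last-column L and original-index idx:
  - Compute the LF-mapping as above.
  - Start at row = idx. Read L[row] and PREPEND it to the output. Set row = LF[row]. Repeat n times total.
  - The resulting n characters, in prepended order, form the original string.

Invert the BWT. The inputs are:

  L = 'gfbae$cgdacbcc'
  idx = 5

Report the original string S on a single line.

LF mapping: 12 11 3 1 10 0 5 13 9 2 6 4 7 8
Walk LF starting at row 5, prepending L[row]:
  step 1: row=5, L[5]='$', prepend. Next row=LF[5]=0
  step 2: row=0, L[0]='g', prepend. Next row=LF[0]=12
  step 3: row=12, L[12]='c', prepend. Next row=LF[12]=7
  step 4: row=7, L[7]='g', prepend. Next row=LF[7]=13
  step 5: row=13, L[13]='c', prepend. Next row=LF[13]=8
  step 6: row=8, L[8]='d', prepend. Next row=LF[8]=9
  step 7: row=9, L[9]='a', prepend. Next row=LF[9]=2
  step 8: row=2, L[2]='b', prepend. Next row=LF[2]=3
  step 9: row=3, L[3]='a', prepend. Next row=LF[3]=1
  step 10: row=1, L[1]='f', prepend. Next row=LF[1]=11
  step 11: row=11, L[11]='b', prepend. Next row=LF[11]=4
  step 12: row=4, L[4]='e', prepend. Next row=LF[4]=10
  step 13: row=10, L[10]='c', prepend. Next row=LF[10]=6
  step 14: row=6, L[6]='c', prepend. Next row=LF[6]=5
Reversed output: ccebfabadcgcg$

Answer: ccebfabadcgcg$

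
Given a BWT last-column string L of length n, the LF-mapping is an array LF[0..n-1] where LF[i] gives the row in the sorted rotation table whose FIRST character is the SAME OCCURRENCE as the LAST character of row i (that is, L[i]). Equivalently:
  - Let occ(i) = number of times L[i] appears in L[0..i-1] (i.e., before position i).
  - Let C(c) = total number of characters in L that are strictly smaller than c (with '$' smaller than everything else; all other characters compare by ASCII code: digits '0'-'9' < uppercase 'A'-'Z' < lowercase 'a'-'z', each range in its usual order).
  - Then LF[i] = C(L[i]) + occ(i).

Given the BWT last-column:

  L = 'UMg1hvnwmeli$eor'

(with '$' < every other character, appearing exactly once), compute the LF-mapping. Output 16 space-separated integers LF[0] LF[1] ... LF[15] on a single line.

Char counts: '$':1, '1':1, 'M':1, 'U':1, 'e':2, 'g':1, 'h':1, 'i':1, 'l':1, 'm':1, 'n':1, 'o':1, 'r':1, 'v':1, 'w':1
C (first-col start): C('$')=0, C('1')=1, C('M')=2, C('U')=3, C('e')=4, C('g')=6, C('h')=7, C('i')=8, C('l')=9, C('m')=10, C('n')=11, C('o')=12, C('r')=13, C('v')=14, C('w')=15
L[0]='U': occ=0, LF[0]=C('U')+0=3+0=3
L[1]='M': occ=0, LF[1]=C('M')+0=2+0=2
L[2]='g': occ=0, LF[2]=C('g')+0=6+0=6
L[3]='1': occ=0, LF[3]=C('1')+0=1+0=1
L[4]='h': occ=0, LF[4]=C('h')+0=7+0=7
L[5]='v': occ=0, LF[5]=C('v')+0=14+0=14
L[6]='n': occ=0, LF[6]=C('n')+0=11+0=11
L[7]='w': occ=0, LF[7]=C('w')+0=15+0=15
L[8]='m': occ=0, LF[8]=C('m')+0=10+0=10
L[9]='e': occ=0, LF[9]=C('e')+0=4+0=4
L[10]='l': occ=0, LF[10]=C('l')+0=9+0=9
L[11]='i': occ=0, LF[11]=C('i')+0=8+0=8
L[12]='$': occ=0, LF[12]=C('$')+0=0+0=0
L[13]='e': occ=1, LF[13]=C('e')+1=4+1=5
L[14]='o': occ=0, LF[14]=C('o')+0=12+0=12
L[15]='r': occ=0, LF[15]=C('r')+0=13+0=13

Answer: 3 2 6 1 7 14 11 15 10 4 9 8 0 5 12 13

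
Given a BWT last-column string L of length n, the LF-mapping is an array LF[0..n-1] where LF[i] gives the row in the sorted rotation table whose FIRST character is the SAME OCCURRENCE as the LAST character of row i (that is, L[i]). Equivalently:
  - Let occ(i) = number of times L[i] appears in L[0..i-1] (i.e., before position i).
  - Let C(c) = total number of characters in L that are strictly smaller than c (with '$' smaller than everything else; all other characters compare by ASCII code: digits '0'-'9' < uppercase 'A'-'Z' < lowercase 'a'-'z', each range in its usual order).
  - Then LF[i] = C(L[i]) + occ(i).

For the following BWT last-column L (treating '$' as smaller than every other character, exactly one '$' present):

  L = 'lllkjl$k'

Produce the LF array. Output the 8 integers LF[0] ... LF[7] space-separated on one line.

Answer: 4 5 6 2 1 7 0 3

Derivation:
Char counts: '$':1, 'j':1, 'k':2, 'l':4
C (first-col start): C('$')=0, C('j')=1, C('k')=2, C('l')=4
L[0]='l': occ=0, LF[0]=C('l')+0=4+0=4
L[1]='l': occ=1, LF[1]=C('l')+1=4+1=5
L[2]='l': occ=2, LF[2]=C('l')+2=4+2=6
L[3]='k': occ=0, LF[3]=C('k')+0=2+0=2
L[4]='j': occ=0, LF[4]=C('j')+0=1+0=1
L[5]='l': occ=3, LF[5]=C('l')+3=4+3=7
L[6]='$': occ=0, LF[6]=C('$')+0=0+0=0
L[7]='k': occ=1, LF[7]=C('k')+1=2+1=3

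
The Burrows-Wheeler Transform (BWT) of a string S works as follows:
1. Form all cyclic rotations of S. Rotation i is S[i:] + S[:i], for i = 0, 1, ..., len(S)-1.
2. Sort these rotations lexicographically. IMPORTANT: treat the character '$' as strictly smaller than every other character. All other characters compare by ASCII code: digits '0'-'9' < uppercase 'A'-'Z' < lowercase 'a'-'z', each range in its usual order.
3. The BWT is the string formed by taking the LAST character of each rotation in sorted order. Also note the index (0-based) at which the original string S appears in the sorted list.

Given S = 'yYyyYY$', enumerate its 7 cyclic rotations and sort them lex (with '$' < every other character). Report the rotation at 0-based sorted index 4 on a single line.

All 7 rotations (rotation i = S[i:]+S[:i]):
  rot[0] = yYyyYY$
  rot[1] = YyyYY$y
  rot[2] = yyYY$yY
  rot[3] = yYY$yYy
  rot[4] = YY$yYyy
  rot[5] = Y$yYyyY
  rot[6] = $yYyyYY
Sorted (with $ < everything):
  sorted[0] = $yYyyYY
  sorted[1] = Y$yYyyY
  sorted[2] = YY$yYyy
  sorted[3] = YyyYY$y
  sorted[4] = yYY$yYy
  sorted[5] = yYyyYY$
  sorted[6] = yyYY$yY
sorted[4] = yYY$yYy

Answer: yYY$yYy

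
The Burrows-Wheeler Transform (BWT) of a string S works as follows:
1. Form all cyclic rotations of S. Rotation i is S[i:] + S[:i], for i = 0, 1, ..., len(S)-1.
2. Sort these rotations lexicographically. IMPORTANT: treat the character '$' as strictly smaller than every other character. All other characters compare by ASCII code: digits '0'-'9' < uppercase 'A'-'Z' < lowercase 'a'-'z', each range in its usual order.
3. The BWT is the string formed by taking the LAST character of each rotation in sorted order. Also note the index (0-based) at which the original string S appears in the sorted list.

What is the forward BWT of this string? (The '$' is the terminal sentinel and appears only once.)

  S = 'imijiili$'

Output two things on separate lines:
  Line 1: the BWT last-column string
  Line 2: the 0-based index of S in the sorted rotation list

All 9 rotations (rotation i = S[i:]+S[:i]):
  rot[0] = imijiili$
  rot[1] = mijiili$i
  rot[2] = ijiili$im
  rot[3] = jiili$imi
  rot[4] = iili$imij
  rot[5] = ili$imiji
  rot[6] = li$imijii
  rot[7] = i$imijiil
  rot[8] = $imijiili
Sorted (with $ < everything):
  sorted[0] = $imijiili  (last char: 'i')
  sorted[1] = i$imijiil  (last char: 'l')
  sorted[2] = iili$imij  (last char: 'j')
  sorted[3] = ijiili$im  (last char: 'm')
  sorted[4] = ili$imiji  (last char: 'i')
  sorted[5] = imijiili$  (last char: '$')
  sorted[6] = jiili$imi  (last char: 'i')
  sorted[7] = li$imijii  (last char: 'i')
  sorted[8] = mijiili$i  (last char: 'i')
Last column: iljmi$iii
Original string S is at sorted index 5

Answer: iljmi$iii
5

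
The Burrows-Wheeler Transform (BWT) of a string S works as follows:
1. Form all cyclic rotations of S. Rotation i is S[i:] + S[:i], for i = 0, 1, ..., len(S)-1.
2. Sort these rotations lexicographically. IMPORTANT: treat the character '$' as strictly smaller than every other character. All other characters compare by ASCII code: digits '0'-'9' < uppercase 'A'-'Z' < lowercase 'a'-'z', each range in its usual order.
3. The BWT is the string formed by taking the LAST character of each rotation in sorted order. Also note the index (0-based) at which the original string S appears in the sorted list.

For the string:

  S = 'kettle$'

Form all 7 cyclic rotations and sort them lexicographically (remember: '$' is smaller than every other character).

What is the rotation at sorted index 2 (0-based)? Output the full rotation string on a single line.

Answer: ettle$k

Derivation:
All 7 rotations (rotation i = S[i:]+S[:i]):
  rot[0] = kettle$
  rot[1] = ettle$k
  rot[2] = ttle$ke
  rot[3] = tle$ket
  rot[4] = le$kett
  rot[5] = e$kettl
  rot[6] = $kettle
Sorted (with $ < everything):
  sorted[0] = $kettle
  sorted[1] = e$kettl
  sorted[2] = ettle$k
  sorted[3] = kettle$
  sorted[4] = le$kett
  sorted[5] = tle$ket
  sorted[6] = ttle$ke
sorted[2] = ettle$k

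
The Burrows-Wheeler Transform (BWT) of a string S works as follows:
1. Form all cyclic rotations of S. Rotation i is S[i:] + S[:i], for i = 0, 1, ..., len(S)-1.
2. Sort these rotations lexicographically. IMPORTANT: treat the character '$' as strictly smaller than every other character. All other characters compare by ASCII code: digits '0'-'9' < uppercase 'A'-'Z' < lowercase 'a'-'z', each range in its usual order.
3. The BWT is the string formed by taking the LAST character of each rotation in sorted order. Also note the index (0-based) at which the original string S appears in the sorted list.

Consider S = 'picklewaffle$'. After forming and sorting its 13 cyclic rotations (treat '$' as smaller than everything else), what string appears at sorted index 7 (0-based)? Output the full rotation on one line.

Answer: icklewaffle$p

Derivation:
All 13 rotations (rotation i = S[i:]+S[:i]):
  rot[0] = picklewaffle$
  rot[1] = icklewaffle$p
  rot[2] = cklewaffle$pi
  rot[3] = klewaffle$pic
  rot[4] = lewaffle$pick
  rot[5] = ewaffle$pickl
  rot[6] = waffle$pickle
  rot[7] = affle$picklew
  rot[8] = ffle$picklewa
  rot[9] = fle$picklewaf
  rot[10] = le$picklewaff
  rot[11] = e$picklewaffl
  rot[12] = $picklewaffle
Sorted (with $ < everything):
  sorted[0] = $picklewaffle
  sorted[1] = affle$picklew
  sorted[2] = cklewaffle$pi
  sorted[3] = e$picklewaffl
  sorted[4] = ewaffle$pickl
  sorted[5] = ffle$picklewa
  sorted[6] = fle$picklewaf
  sorted[7] = icklewaffle$p
  sorted[8] = klewaffle$pic
  sorted[9] = le$picklewaff
  sorted[10] = lewaffle$pick
  sorted[11] = picklewaffle$
  sorted[12] = waffle$pickle
sorted[7] = icklewaffle$p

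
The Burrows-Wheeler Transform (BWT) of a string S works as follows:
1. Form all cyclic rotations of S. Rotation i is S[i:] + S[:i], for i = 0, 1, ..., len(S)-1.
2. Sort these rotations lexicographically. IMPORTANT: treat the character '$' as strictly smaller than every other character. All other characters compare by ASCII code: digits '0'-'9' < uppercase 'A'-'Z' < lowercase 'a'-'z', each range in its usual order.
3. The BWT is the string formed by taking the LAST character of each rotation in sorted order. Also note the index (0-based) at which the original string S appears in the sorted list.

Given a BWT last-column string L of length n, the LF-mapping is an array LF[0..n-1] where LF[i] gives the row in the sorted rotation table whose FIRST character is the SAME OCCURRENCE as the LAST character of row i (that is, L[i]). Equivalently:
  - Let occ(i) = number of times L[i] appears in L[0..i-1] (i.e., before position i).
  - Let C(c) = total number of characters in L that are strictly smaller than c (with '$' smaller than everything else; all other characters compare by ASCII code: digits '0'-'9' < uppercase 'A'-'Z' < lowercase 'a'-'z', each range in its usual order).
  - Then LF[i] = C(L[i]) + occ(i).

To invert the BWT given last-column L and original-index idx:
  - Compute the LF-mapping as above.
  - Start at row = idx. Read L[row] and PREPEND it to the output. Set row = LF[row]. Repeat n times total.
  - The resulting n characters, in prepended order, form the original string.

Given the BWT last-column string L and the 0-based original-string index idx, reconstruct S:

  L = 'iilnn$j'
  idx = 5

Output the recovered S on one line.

Answer: njnlii$

Derivation:
LF mapping: 1 2 4 5 6 0 3
Walk LF starting at row 5, prepending L[row]:
  step 1: row=5, L[5]='$', prepend. Next row=LF[5]=0
  step 2: row=0, L[0]='i', prepend. Next row=LF[0]=1
  step 3: row=1, L[1]='i', prepend. Next row=LF[1]=2
  step 4: row=2, L[2]='l', prepend. Next row=LF[2]=4
  step 5: row=4, L[4]='n', prepend. Next row=LF[4]=6
  step 6: row=6, L[6]='j', prepend. Next row=LF[6]=3
  step 7: row=3, L[3]='n', prepend. Next row=LF[3]=5
Reversed output: njnlii$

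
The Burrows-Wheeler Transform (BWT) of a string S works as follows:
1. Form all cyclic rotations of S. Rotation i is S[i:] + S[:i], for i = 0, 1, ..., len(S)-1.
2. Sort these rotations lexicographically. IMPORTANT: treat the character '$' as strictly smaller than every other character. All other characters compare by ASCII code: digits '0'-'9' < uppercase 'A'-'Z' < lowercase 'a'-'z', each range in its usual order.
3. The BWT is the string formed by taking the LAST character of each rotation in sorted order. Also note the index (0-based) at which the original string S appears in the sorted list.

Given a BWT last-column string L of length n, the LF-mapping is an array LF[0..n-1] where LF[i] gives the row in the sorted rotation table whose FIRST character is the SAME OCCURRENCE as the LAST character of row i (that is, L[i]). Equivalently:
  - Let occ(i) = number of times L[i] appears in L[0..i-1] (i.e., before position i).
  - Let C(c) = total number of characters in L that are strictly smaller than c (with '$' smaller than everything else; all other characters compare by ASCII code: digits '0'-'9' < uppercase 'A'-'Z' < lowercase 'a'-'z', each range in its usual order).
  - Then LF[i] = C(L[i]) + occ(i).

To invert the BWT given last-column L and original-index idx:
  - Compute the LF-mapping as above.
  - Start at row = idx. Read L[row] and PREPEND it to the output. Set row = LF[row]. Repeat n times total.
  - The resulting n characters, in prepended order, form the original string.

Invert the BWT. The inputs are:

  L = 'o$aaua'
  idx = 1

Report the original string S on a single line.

LF mapping: 4 0 1 2 5 3
Walk LF starting at row 1, prepending L[row]:
  step 1: row=1, L[1]='$', prepend. Next row=LF[1]=0
  step 2: row=0, L[0]='o', prepend. Next row=LF[0]=4
  step 3: row=4, L[4]='u', prepend. Next row=LF[4]=5
  step 4: row=5, L[5]='a', prepend. Next row=LF[5]=3
  step 5: row=3, L[3]='a', prepend. Next row=LF[3]=2
  step 6: row=2, L[2]='a', prepend. Next row=LF[2]=1
Reversed output: aaauo$

Answer: aaauo$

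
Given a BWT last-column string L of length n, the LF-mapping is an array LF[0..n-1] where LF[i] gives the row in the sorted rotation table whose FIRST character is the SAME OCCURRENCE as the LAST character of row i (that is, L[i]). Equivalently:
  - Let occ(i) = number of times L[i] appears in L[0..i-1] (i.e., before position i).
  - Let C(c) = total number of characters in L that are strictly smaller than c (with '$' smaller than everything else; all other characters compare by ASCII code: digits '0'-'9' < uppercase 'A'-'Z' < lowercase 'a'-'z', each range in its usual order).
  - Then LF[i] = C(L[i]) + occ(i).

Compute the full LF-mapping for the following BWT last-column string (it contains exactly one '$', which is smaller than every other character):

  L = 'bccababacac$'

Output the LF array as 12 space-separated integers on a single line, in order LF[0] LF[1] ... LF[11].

Answer: 5 8 9 1 6 2 7 3 10 4 11 0

Derivation:
Char counts: '$':1, 'a':4, 'b':3, 'c':4
C (first-col start): C('$')=0, C('a')=1, C('b')=5, C('c')=8
L[0]='b': occ=0, LF[0]=C('b')+0=5+0=5
L[1]='c': occ=0, LF[1]=C('c')+0=8+0=8
L[2]='c': occ=1, LF[2]=C('c')+1=8+1=9
L[3]='a': occ=0, LF[3]=C('a')+0=1+0=1
L[4]='b': occ=1, LF[4]=C('b')+1=5+1=6
L[5]='a': occ=1, LF[5]=C('a')+1=1+1=2
L[6]='b': occ=2, LF[6]=C('b')+2=5+2=7
L[7]='a': occ=2, LF[7]=C('a')+2=1+2=3
L[8]='c': occ=2, LF[8]=C('c')+2=8+2=10
L[9]='a': occ=3, LF[9]=C('a')+3=1+3=4
L[10]='c': occ=3, LF[10]=C('c')+3=8+3=11
L[11]='$': occ=0, LF[11]=C('$')+0=0+0=0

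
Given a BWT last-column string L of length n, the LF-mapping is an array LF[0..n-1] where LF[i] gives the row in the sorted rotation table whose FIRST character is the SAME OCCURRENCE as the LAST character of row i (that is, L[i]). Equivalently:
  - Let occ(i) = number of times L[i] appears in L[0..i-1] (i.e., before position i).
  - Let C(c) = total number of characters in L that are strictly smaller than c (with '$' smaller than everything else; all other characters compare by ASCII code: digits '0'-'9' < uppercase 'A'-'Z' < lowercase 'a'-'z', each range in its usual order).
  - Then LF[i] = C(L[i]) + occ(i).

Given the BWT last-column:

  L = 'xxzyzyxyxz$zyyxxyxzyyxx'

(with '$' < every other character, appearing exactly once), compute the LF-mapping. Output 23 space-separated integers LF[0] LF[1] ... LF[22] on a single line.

Char counts: '$':1, 'x':9, 'y':8, 'z':5
C (first-col start): C('$')=0, C('x')=1, C('y')=10, C('z')=18
L[0]='x': occ=0, LF[0]=C('x')+0=1+0=1
L[1]='x': occ=1, LF[1]=C('x')+1=1+1=2
L[2]='z': occ=0, LF[2]=C('z')+0=18+0=18
L[3]='y': occ=0, LF[3]=C('y')+0=10+0=10
L[4]='z': occ=1, LF[4]=C('z')+1=18+1=19
L[5]='y': occ=1, LF[5]=C('y')+1=10+1=11
L[6]='x': occ=2, LF[6]=C('x')+2=1+2=3
L[7]='y': occ=2, LF[7]=C('y')+2=10+2=12
L[8]='x': occ=3, LF[8]=C('x')+3=1+3=4
L[9]='z': occ=2, LF[9]=C('z')+2=18+2=20
L[10]='$': occ=0, LF[10]=C('$')+0=0+0=0
L[11]='z': occ=3, LF[11]=C('z')+3=18+3=21
L[12]='y': occ=3, LF[12]=C('y')+3=10+3=13
L[13]='y': occ=4, LF[13]=C('y')+4=10+4=14
L[14]='x': occ=4, LF[14]=C('x')+4=1+4=5
L[15]='x': occ=5, LF[15]=C('x')+5=1+5=6
L[16]='y': occ=5, LF[16]=C('y')+5=10+5=15
L[17]='x': occ=6, LF[17]=C('x')+6=1+6=7
L[18]='z': occ=4, LF[18]=C('z')+4=18+4=22
L[19]='y': occ=6, LF[19]=C('y')+6=10+6=16
L[20]='y': occ=7, LF[20]=C('y')+7=10+7=17
L[21]='x': occ=7, LF[21]=C('x')+7=1+7=8
L[22]='x': occ=8, LF[22]=C('x')+8=1+8=9

Answer: 1 2 18 10 19 11 3 12 4 20 0 21 13 14 5 6 15 7 22 16 17 8 9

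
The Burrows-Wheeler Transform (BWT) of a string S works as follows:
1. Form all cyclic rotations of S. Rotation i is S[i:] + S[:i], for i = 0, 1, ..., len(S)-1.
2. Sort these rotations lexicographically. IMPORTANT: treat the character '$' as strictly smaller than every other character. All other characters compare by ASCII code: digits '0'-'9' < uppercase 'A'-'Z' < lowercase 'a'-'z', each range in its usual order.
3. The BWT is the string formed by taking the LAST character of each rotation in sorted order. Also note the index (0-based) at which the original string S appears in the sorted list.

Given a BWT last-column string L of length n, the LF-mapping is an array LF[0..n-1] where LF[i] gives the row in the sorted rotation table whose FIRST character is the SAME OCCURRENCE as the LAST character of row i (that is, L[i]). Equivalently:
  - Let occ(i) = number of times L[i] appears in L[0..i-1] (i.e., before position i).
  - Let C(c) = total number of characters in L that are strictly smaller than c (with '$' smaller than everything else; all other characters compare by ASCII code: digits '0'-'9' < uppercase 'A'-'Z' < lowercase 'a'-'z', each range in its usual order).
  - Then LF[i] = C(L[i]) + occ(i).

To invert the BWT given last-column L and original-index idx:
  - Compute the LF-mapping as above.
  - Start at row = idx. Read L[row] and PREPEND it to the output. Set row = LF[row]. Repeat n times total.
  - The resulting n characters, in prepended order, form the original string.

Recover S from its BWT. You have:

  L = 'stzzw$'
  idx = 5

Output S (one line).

Answer: zwzts$

Derivation:
LF mapping: 1 2 4 5 3 0
Walk LF starting at row 5, prepending L[row]:
  step 1: row=5, L[5]='$', prepend. Next row=LF[5]=0
  step 2: row=0, L[0]='s', prepend. Next row=LF[0]=1
  step 3: row=1, L[1]='t', prepend. Next row=LF[1]=2
  step 4: row=2, L[2]='z', prepend. Next row=LF[2]=4
  step 5: row=4, L[4]='w', prepend. Next row=LF[4]=3
  step 6: row=3, L[3]='z', prepend. Next row=LF[3]=5
Reversed output: zwzts$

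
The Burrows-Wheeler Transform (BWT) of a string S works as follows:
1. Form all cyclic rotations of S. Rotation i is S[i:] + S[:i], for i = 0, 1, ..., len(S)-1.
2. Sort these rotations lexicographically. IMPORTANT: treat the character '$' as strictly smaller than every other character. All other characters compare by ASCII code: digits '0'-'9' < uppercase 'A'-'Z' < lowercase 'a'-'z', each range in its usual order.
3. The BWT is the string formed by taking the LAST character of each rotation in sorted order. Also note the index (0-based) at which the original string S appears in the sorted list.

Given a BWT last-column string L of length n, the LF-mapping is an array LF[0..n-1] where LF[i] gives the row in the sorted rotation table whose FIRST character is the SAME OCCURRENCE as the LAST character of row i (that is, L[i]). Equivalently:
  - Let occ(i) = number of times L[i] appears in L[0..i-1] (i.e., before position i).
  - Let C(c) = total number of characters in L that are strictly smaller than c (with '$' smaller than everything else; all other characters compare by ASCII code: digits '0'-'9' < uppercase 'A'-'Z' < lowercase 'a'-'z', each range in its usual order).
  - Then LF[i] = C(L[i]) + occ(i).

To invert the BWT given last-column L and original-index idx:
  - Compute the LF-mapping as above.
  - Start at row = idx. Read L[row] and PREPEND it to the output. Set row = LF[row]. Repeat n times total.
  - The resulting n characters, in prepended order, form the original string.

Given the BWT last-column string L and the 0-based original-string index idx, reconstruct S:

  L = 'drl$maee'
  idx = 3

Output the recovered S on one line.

Answer: emerald$

Derivation:
LF mapping: 2 7 5 0 6 1 3 4
Walk LF starting at row 3, prepending L[row]:
  step 1: row=3, L[3]='$', prepend. Next row=LF[3]=0
  step 2: row=0, L[0]='d', prepend. Next row=LF[0]=2
  step 3: row=2, L[2]='l', prepend. Next row=LF[2]=5
  step 4: row=5, L[5]='a', prepend. Next row=LF[5]=1
  step 5: row=1, L[1]='r', prepend. Next row=LF[1]=7
  step 6: row=7, L[7]='e', prepend. Next row=LF[7]=4
  step 7: row=4, L[4]='m', prepend. Next row=LF[4]=6
  step 8: row=6, L[6]='e', prepend. Next row=LF[6]=3
Reversed output: emerald$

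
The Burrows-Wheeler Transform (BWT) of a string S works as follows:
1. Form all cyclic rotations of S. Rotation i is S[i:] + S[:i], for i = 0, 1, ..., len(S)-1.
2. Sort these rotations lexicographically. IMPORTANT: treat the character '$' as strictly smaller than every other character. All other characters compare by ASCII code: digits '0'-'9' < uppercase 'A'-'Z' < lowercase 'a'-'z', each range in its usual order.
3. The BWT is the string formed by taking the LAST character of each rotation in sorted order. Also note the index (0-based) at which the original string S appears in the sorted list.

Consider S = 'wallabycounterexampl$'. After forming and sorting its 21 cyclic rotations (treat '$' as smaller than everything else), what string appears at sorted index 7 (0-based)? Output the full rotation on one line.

All 21 rotations (rotation i = S[i:]+S[:i]):
  rot[0] = wallabycounterexampl$
  rot[1] = allabycounterexampl$w
  rot[2] = llabycounterexampl$wa
  rot[3] = labycounterexampl$wal
  rot[4] = abycounterexampl$wall
  rot[5] = bycounterexampl$walla
  rot[6] = ycounterexampl$wallab
  rot[7] = counterexampl$wallaby
  rot[8] = ounterexampl$wallabyc
  rot[9] = unterexampl$wallabyco
  rot[10] = nterexampl$wallabycou
  rot[11] = terexampl$wallabycoun
  rot[12] = erexampl$wallabycount
  rot[13] = rexampl$wallabycounte
  rot[14] = exampl$wallabycounter
  rot[15] = xampl$wallabycountere
  rot[16] = ampl$wallabycounterex
  rot[17] = mpl$wallabycounterexa
  rot[18] = pl$wallabycounterexam
  rot[19] = l$wallabycounterexamp
  rot[20] = $wallabycounterexampl
Sorted (with $ < everything):
  sorted[0] = $wallabycounterexampl
  sorted[1] = abycounterexampl$wall
  sorted[2] = allabycounterexampl$w
  sorted[3] = ampl$wallabycounterex
  sorted[4] = bycounterexampl$walla
  sorted[5] = counterexampl$wallaby
  sorted[6] = erexampl$wallabycount
  sorted[7] = exampl$wallabycounter
  sorted[8] = l$wallabycounterexamp
  sorted[9] = labycounterexampl$wal
  sorted[10] = llabycounterexampl$wa
  sorted[11] = mpl$wallabycounterexa
  sorted[12] = nterexampl$wallabycou
  sorted[13] = ounterexampl$wallabyc
  sorted[14] = pl$wallabycounterexam
  sorted[15] = rexampl$wallabycounte
  sorted[16] = terexampl$wallabycoun
  sorted[17] = unterexampl$wallabyco
  sorted[18] = wallabycounterexampl$
  sorted[19] = xampl$wallabycountere
  sorted[20] = ycounterexampl$wallab
sorted[7] = exampl$wallabycounter

Answer: exampl$wallabycounter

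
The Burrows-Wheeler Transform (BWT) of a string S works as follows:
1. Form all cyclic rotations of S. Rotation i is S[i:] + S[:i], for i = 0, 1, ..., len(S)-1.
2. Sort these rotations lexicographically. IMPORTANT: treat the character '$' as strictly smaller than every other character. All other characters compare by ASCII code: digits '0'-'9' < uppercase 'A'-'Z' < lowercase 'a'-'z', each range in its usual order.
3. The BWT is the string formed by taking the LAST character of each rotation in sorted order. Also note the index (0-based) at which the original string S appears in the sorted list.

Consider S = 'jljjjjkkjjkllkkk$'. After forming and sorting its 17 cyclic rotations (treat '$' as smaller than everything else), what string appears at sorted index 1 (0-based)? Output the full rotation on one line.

All 17 rotations (rotation i = S[i:]+S[:i]):
  rot[0] = jljjjjkkjjkllkkk$
  rot[1] = ljjjjkkjjkllkkk$j
  rot[2] = jjjjkkjjkllkkk$jl
  rot[3] = jjjkkjjkllkkk$jlj
  rot[4] = jjkkjjkllkkk$jljj
  rot[5] = jkkjjkllkkk$jljjj
  rot[6] = kkjjkllkkk$jljjjj
  rot[7] = kjjkllkkk$jljjjjk
  rot[8] = jjkllkkk$jljjjjkk
  rot[9] = jkllkkk$jljjjjkkj
  rot[10] = kllkkk$jljjjjkkjj
  rot[11] = llkkk$jljjjjkkjjk
  rot[12] = lkkk$jljjjjkkjjkl
  rot[13] = kkk$jljjjjkkjjkll
  rot[14] = kk$jljjjjkkjjkllk
  rot[15] = k$jljjjjkkjjkllkk
  rot[16] = $jljjjjkkjjkllkkk
Sorted (with $ < everything):
  sorted[0] = $jljjjjkkjjkllkkk
  sorted[1] = jjjjkkjjkllkkk$jl
  sorted[2] = jjjkkjjkllkkk$jlj
  sorted[3] = jjkkjjkllkkk$jljj
  sorted[4] = jjkllkkk$jljjjjkk
  sorted[5] = jkkjjkllkkk$jljjj
  sorted[6] = jkllkkk$jljjjjkkj
  sorted[7] = jljjjjkkjjkllkkk$
  sorted[8] = k$jljjjjkkjjkllkk
  sorted[9] = kjjkllkkk$jljjjjk
  sorted[10] = kk$jljjjjkkjjkllk
  sorted[11] = kkjjkllkkk$jljjjj
  sorted[12] = kkk$jljjjjkkjjkll
  sorted[13] = kllkkk$jljjjjkkjj
  sorted[14] = ljjjjkkjjkllkkk$j
  sorted[15] = lkkk$jljjjjkkjjkl
  sorted[16] = llkkk$jljjjjkkjjk
sorted[1] = jjjjkkjjkllkkk$jl

Answer: jjjjkkjjkllkkk$jl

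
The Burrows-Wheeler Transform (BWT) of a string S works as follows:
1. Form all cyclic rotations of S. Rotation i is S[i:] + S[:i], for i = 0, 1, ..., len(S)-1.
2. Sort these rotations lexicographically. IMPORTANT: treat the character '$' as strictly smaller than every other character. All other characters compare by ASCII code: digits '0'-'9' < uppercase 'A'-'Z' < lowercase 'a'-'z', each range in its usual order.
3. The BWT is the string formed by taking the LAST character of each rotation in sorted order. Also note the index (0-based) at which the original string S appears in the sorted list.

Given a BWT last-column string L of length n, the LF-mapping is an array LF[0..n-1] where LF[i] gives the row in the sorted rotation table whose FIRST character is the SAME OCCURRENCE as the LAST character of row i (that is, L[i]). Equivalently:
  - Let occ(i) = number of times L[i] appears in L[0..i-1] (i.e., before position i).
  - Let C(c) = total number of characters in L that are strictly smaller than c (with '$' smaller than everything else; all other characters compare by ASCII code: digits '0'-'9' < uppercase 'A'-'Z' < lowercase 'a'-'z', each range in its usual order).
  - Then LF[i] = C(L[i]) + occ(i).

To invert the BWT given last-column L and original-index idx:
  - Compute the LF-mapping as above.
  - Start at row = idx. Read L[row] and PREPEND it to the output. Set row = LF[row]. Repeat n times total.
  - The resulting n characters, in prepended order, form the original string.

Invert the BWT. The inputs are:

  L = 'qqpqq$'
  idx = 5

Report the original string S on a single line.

LF mapping: 2 3 1 4 5 0
Walk LF starting at row 5, prepending L[row]:
  step 1: row=5, L[5]='$', prepend. Next row=LF[5]=0
  step 2: row=0, L[0]='q', prepend. Next row=LF[0]=2
  step 3: row=2, L[2]='p', prepend. Next row=LF[2]=1
  step 4: row=1, L[1]='q', prepend. Next row=LF[1]=3
  step 5: row=3, L[3]='q', prepend. Next row=LF[3]=4
  step 6: row=4, L[4]='q', prepend. Next row=LF[4]=5
Reversed output: qqqpq$

Answer: qqqpq$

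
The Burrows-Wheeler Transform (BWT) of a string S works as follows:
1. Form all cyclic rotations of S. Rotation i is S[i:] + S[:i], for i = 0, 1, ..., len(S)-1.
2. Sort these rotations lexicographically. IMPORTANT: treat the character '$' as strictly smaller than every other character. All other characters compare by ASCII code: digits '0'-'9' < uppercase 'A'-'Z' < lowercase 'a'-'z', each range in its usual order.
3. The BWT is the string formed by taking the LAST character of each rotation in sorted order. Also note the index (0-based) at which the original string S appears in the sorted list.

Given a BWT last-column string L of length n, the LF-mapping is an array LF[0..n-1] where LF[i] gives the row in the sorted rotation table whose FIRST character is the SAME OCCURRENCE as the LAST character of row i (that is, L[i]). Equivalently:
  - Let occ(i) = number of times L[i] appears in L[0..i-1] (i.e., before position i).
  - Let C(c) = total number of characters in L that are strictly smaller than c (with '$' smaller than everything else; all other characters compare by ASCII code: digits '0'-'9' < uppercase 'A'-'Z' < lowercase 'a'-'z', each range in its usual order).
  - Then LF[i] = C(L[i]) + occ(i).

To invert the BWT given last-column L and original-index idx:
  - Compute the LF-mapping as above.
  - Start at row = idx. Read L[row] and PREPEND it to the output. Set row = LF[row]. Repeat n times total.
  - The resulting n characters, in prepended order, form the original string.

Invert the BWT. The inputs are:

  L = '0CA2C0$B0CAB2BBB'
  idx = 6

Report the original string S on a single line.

Answer: A02BCBBC20BABC0$

Derivation:
LF mapping: 1 13 6 4 14 2 0 8 3 15 7 9 5 10 11 12
Walk LF starting at row 6, prepending L[row]:
  step 1: row=6, L[6]='$', prepend. Next row=LF[6]=0
  step 2: row=0, L[0]='0', prepend. Next row=LF[0]=1
  step 3: row=1, L[1]='C', prepend. Next row=LF[1]=13
  step 4: row=13, L[13]='B', prepend. Next row=LF[13]=10
  step 5: row=10, L[10]='A', prepend. Next row=LF[10]=7
  step 6: row=7, L[7]='B', prepend. Next row=LF[7]=8
  step 7: row=8, L[8]='0', prepend. Next row=LF[8]=3
  step 8: row=3, L[3]='2', prepend. Next row=LF[3]=4
  step 9: row=4, L[4]='C', prepend. Next row=LF[4]=14
  step 10: row=14, L[14]='B', prepend. Next row=LF[14]=11
  step 11: row=11, L[11]='B', prepend. Next row=LF[11]=9
  step 12: row=9, L[9]='C', prepend. Next row=LF[9]=15
  step 13: row=15, L[15]='B', prepend. Next row=LF[15]=12
  step 14: row=12, L[12]='2', prepend. Next row=LF[12]=5
  step 15: row=5, L[5]='0', prepend. Next row=LF[5]=2
  step 16: row=2, L[2]='A', prepend. Next row=LF[2]=6
Reversed output: A02BCBBC20BABC0$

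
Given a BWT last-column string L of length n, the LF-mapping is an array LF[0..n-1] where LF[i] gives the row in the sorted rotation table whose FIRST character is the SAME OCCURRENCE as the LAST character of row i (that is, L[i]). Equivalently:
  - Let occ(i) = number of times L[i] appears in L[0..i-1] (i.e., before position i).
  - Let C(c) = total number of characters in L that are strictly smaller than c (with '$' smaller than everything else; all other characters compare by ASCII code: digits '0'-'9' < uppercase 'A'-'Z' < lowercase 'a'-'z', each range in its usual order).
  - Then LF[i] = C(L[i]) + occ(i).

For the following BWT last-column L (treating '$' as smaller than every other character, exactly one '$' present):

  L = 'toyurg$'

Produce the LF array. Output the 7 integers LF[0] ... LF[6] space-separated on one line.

Answer: 4 2 6 5 3 1 0

Derivation:
Char counts: '$':1, 'g':1, 'o':1, 'r':1, 't':1, 'u':1, 'y':1
C (first-col start): C('$')=0, C('g')=1, C('o')=2, C('r')=3, C('t')=4, C('u')=5, C('y')=6
L[0]='t': occ=0, LF[0]=C('t')+0=4+0=4
L[1]='o': occ=0, LF[1]=C('o')+0=2+0=2
L[2]='y': occ=0, LF[2]=C('y')+0=6+0=6
L[3]='u': occ=0, LF[3]=C('u')+0=5+0=5
L[4]='r': occ=0, LF[4]=C('r')+0=3+0=3
L[5]='g': occ=0, LF[5]=C('g')+0=1+0=1
L[6]='$': occ=0, LF[6]=C('$')+0=0+0=0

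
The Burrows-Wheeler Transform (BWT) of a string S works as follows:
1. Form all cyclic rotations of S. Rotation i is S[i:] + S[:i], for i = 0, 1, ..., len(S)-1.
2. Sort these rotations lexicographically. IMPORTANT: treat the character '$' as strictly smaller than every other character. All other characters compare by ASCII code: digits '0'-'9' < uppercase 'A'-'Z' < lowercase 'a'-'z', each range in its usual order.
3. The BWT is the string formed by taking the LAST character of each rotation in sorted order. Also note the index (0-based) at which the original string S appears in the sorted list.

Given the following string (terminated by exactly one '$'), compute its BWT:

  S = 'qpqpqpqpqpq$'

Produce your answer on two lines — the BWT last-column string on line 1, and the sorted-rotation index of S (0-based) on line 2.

All 12 rotations (rotation i = S[i:]+S[:i]):
  rot[0] = qpqpqpqpqpq$
  rot[1] = pqpqpqpqpq$q
  rot[2] = qpqpqpqpq$qp
  rot[3] = pqpqpqpq$qpq
  rot[4] = qpqpqpq$qpqp
  rot[5] = pqpqpq$qpqpq
  rot[6] = qpqpq$qpqpqp
  rot[7] = pqpq$qpqpqpq
  rot[8] = qpq$qpqpqpqp
  rot[9] = pq$qpqpqpqpq
  rot[10] = q$qpqpqpqpqp
  rot[11] = $qpqpqpqpqpq
Sorted (with $ < everything):
  sorted[0] = $qpqpqpqpqpq  (last char: 'q')
  sorted[1] = pq$qpqpqpqpq  (last char: 'q')
  sorted[2] = pqpq$qpqpqpq  (last char: 'q')
  sorted[3] = pqpqpq$qpqpq  (last char: 'q')
  sorted[4] = pqpqpqpq$qpq  (last char: 'q')
  sorted[5] = pqpqpqpqpq$q  (last char: 'q')
  sorted[6] = q$qpqpqpqpqp  (last char: 'p')
  sorted[7] = qpq$qpqpqpqp  (last char: 'p')
  sorted[8] = qpqpq$qpqpqp  (last char: 'p')
  sorted[9] = qpqpqpq$qpqp  (last char: 'p')
  sorted[10] = qpqpqpqpq$qp  (last char: 'p')
  sorted[11] = qpqpqpqpqpq$  (last char: '$')
Last column: qqqqqqppppp$
Original string S is at sorted index 11

Answer: qqqqqqppppp$
11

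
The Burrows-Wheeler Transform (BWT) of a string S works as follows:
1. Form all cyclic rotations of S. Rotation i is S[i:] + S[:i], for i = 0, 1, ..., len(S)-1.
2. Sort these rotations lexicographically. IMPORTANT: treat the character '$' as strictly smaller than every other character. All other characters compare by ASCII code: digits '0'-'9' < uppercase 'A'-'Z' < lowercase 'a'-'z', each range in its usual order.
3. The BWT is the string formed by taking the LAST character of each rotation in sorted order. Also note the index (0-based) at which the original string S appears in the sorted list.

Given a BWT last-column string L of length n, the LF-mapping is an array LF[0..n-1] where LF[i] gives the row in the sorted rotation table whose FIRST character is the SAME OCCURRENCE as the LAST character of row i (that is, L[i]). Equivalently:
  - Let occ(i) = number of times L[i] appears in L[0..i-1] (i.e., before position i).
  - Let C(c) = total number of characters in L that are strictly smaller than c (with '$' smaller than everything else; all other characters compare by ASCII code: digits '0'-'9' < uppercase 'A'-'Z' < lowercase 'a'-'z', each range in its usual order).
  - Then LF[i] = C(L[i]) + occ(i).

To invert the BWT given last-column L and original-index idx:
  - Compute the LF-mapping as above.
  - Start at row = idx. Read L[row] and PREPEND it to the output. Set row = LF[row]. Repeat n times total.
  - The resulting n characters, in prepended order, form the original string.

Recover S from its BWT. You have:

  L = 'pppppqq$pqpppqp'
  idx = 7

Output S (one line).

Answer: ppqqpqppqppppp$

Derivation:
LF mapping: 1 2 3 4 5 11 12 0 6 13 7 8 9 14 10
Walk LF starting at row 7, prepending L[row]:
  step 1: row=7, L[7]='$', prepend. Next row=LF[7]=0
  step 2: row=0, L[0]='p', prepend. Next row=LF[0]=1
  step 3: row=1, L[1]='p', prepend. Next row=LF[1]=2
  step 4: row=2, L[2]='p', prepend. Next row=LF[2]=3
  step 5: row=3, L[3]='p', prepend. Next row=LF[3]=4
  step 6: row=4, L[4]='p', prepend. Next row=LF[4]=5
  step 7: row=5, L[5]='q', prepend. Next row=LF[5]=11
  step 8: row=11, L[11]='p', prepend. Next row=LF[11]=8
  step 9: row=8, L[8]='p', prepend. Next row=LF[8]=6
  step 10: row=6, L[6]='q', prepend. Next row=LF[6]=12
  step 11: row=12, L[12]='p', prepend. Next row=LF[12]=9
  step 12: row=9, L[9]='q', prepend. Next row=LF[9]=13
  step 13: row=13, L[13]='q', prepend. Next row=LF[13]=14
  step 14: row=14, L[14]='p', prepend. Next row=LF[14]=10
  step 15: row=10, L[10]='p', prepend. Next row=LF[10]=7
Reversed output: ppqqpqppqppppp$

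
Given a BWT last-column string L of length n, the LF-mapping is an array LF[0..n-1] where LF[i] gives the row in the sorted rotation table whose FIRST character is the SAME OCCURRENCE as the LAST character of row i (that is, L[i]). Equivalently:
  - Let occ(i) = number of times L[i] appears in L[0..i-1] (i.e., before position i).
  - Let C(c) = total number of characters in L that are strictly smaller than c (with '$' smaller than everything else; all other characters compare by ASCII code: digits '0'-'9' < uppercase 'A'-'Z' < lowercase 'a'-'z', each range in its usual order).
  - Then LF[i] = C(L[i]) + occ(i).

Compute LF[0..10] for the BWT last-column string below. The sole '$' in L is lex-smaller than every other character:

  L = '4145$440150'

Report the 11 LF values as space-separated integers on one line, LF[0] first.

Answer: 5 3 6 9 0 7 8 1 4 10 2

Derivation:
Char counts: '$':1, '0':2, '1':2, '4':4, '5':2
C (first-col start): C('$')=0, C('0')=1, C('1')=3, C('4')=5, C('5')=9
L[0]='4': occ=0, LF[0]=C('4')+0=5+0=5
L[1]='1': occ=0, LF[1]=C('1')+0=3+0=3
L[2]='4': occ=1, LF[2]=C('4')+1=5+1=6
L[3]='5': occ=0, LF[3]=C('5')+0=9+0=9
L[4]='$': occ=0, LF[4]=C('$')+0=0+0=0
L[5]='4': occ=2, LF[5]=C('4')+2=5+2=7
L[6]='4': occ=3, LF[6]=C('4')+3=5+3=8
L[7]='0': occ=0, LF[7]=C('0')+0=1+0=1
L[8]='1': occ=1, LF[8]=C('1')+1=3+1=4
L[9]='5': occ=1, LF[9]=C('5')+1=9+1=10
L[10]='0': occ=1, LF[10]=C('0')+1=1+1=2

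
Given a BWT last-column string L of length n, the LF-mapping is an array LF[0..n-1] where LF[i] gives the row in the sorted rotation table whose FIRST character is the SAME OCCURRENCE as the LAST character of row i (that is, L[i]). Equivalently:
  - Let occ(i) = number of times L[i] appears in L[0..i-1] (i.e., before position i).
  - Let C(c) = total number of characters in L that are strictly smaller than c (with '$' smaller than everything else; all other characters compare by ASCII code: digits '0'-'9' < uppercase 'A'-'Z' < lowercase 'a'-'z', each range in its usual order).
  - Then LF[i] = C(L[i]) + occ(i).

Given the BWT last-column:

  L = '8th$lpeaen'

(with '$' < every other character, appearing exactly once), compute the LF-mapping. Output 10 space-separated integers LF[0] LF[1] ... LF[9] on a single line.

Answer: 1 9 5 0 6 8 3 2 4 7

Derivation:
Char counts: '$':1, '8':1, 'a':1, 'e':2, 'h':1, 'l':1, 'n':1, 'p':1, 't':1
C (first-col start): C('$')=0, C('8')=1, C('a')=2, C('e')=3, C('h')=5, C('l')=6, C('n')=7, C('p')=8, C('t')=9
L[0]='8': occ=0, LF[0]=C('8')+0=1+0=1
L[1]='t': occ=0, LF[1]=C('t')+0=9+0=9
L[2]='h': occ=0, LF[2]=C('h')+0=5+0=5
L[3]='$': occ=0, LF[3]=C('$')+0=0+0=0
L[4]='l': occ=0, LF[4]=C('l')+0=6+0=6
L[5]='p': occ=0, LF[5]=C('p')+0=8+0=8
L[6]='e': occ=0, LF[6]=C('e')+0=3+0=3
L[7]='a': occ=0, LF[7]=C('a')+0=2+0=2
L[8]='e': occ=1, LF[8]=C('e')+1=3+1=4
L[9]='n': occ=0, LF[9]=C('n')+0=7+0=7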